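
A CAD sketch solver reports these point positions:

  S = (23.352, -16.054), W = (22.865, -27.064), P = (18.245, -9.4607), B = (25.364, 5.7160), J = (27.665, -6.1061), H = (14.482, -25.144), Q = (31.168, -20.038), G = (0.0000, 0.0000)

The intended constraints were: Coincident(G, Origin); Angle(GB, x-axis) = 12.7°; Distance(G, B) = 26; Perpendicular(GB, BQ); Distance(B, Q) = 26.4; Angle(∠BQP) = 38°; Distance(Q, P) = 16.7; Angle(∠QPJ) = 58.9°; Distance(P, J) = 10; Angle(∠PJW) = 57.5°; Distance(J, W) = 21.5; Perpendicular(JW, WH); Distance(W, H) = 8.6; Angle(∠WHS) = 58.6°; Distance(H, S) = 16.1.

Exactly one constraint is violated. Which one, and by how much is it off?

Distance(H, S) = 16.1 — off by 3.40.

G = (0.00, 0.00) ✓; GB at 12.70° ✓; |GB| = 26.00 ✓; ∠(GB, BQ) = 90.00° ✓; |BQ| = 26.40 ✓; ∠BQP = 38.00° ✓; |QP| = 16.70 ✓; ∠QPJ = 58.90° ✓; |PJ| = 9.999 ✓; ∠PJW = 57.50° ✓; |JW| = 21.50 ✓; ∠(JW, WH) = 90.00° ✓; |WH| = 8.600 ✓; ∠WHS = 58.60° ✓; |HS| = 12.70 ✗.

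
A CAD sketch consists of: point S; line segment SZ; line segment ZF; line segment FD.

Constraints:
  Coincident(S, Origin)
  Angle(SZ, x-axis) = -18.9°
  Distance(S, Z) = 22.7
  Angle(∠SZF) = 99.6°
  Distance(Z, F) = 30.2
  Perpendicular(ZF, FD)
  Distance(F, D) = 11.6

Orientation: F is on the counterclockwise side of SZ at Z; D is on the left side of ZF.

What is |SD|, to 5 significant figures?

35.655

∠SZF = 99.6°, so ZF runs at -18.9° + (180° − 99.6°) = 61.500° from the x-axis; with |ZF| = 30.2, F = Z + 30.2·(cos 61.500°, sin 61.500°) = (35.886, 19.187). ZF ⟂ FD; with |FD| = 11.6 on the left of ZF, D = F + 11.6·(-0.87882, 0.47716) = (25.692, 24.722). Then |SD| = |D − S| = 35.655.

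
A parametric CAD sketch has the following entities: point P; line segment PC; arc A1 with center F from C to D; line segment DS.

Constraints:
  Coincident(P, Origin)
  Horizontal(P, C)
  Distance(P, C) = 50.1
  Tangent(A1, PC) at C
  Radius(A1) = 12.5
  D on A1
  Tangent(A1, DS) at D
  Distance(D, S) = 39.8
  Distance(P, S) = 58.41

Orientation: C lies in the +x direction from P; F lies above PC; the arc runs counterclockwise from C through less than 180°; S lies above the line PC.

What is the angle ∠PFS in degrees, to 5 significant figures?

76.649°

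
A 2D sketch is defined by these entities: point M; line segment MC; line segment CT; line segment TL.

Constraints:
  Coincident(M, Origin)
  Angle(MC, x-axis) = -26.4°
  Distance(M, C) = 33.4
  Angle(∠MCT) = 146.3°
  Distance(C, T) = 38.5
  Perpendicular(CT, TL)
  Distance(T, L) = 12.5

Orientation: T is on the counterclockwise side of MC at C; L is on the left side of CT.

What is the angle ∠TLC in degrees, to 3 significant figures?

72.0°

M is at the origin; MC runs at -26.4° with length 33.4, so C = 33.4·(cos -26.4°, sin -26.4°) = (29.9, -14.9). ∠MCT = 146.3°, so CT runs at -26.4° + (180° − 146.3°) = 7.30° from the x-axis; with |CT| = 38.5, T = C + 38.5·(cos 7.30°, sin 7.30°) = (68.1, -9.96). The perpendicularity gives TL at right angles to CT; with |TL| = 12.5 on the left of CT, L = T + 12.5·(-0.127, 0.992) = (66.5, 2.44). Then cos ∠TLC = LT·LC / (|LT||LC|), giving 72.0°.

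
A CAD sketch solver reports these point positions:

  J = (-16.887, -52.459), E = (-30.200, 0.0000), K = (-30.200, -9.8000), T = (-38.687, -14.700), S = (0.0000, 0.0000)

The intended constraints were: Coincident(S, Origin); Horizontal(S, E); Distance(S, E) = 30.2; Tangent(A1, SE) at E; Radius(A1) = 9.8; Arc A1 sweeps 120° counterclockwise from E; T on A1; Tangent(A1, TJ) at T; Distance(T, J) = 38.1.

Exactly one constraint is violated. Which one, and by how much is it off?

Distance(T, J) = 38.1 — off by 5.50.

S = (0.00, 0.00) ✓; S.y = 0.00, E.y = 0.00 ✓; |SE| = 30.20 ✓; ∠(KE, ES) = 90.00° ✓; |KE| = 9.800 ✓; bearing(K→T) − bearing(K→E) = 120.0° ✓; |KT| = 9.800 ✓; ∠(KT, TJ) = 90.00° ✓; |TJ| = 43.60 ✗.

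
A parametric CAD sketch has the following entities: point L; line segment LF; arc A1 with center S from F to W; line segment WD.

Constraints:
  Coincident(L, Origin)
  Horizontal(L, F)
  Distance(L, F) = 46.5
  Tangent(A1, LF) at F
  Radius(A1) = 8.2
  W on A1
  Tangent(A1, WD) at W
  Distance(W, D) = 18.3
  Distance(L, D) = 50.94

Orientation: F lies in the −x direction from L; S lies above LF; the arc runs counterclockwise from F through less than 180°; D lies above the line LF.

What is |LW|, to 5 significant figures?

39.800

Checks: |LF| = 46.50 ✓; |SW| = 8.200 ✓; ∠(SW, WD) = 90.00° ✓; |WD| = 18.30 ✓; |LD| = 50.94 ✓.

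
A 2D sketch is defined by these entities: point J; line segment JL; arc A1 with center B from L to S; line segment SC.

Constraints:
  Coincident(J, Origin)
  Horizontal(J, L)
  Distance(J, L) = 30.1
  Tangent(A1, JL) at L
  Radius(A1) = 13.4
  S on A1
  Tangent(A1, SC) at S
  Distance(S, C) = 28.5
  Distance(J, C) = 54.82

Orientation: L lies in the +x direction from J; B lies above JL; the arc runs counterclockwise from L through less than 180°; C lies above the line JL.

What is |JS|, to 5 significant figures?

46.345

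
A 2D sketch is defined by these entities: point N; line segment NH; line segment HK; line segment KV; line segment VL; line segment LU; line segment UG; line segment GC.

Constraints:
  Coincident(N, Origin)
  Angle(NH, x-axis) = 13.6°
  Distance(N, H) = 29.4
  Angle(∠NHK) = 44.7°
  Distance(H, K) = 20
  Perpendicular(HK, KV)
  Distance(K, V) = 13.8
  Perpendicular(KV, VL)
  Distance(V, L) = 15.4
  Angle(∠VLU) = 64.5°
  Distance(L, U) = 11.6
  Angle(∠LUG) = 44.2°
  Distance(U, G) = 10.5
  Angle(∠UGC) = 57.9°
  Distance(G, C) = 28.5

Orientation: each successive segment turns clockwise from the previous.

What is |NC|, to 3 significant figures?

38.3

∠LUG = 44.2° gives UG at 167° from the x-axis; with |UG| = 10.5, G = (10.5, 2.86). ∠UGC = 57.9° gives GC at 44.9° from the x-axis; with |GC| = 28.5, C = (30.7, 23.0). Then |NC| = |C − N| = 38.3.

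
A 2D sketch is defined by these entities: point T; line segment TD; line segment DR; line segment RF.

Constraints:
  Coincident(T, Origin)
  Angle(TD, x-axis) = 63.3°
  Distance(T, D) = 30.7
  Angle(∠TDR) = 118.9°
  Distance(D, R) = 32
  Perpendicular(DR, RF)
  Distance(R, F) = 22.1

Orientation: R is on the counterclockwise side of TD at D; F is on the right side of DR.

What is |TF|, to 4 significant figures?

67.77

T is at the origin; TD runs at 63.3° with length 30.7, so D = 30.7·(cos 63.3°, sin 63.3°) = (13.79, 27.43). ∠TDR = 118.9°, so DR runs at 63.3° + (180° − 118.9°) = 124.4° from the x-axis; with |DR| = 32.0, R = D + 32.0·(cos 124.4°, sin 124.4°) = (-4.285, 53.83). The perpendicularity gives RF at right angles to DR; with |RF| = 22.1 on the right of DR, F = R + 22.1·(0.8251, 0.5650) = (13.95, 66.32). Then |TF| = |F − T| = 67.77.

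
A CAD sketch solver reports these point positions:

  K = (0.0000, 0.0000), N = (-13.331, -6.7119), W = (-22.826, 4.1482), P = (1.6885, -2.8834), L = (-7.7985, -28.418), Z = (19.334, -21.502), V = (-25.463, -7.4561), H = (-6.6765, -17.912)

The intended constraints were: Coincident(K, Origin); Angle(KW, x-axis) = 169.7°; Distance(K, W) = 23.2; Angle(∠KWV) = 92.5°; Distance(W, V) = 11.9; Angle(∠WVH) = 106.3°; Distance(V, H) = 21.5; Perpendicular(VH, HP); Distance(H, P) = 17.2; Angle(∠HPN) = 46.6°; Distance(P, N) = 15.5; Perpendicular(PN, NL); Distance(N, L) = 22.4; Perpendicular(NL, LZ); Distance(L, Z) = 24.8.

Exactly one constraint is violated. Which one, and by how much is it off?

Distance(L, Z) = 24.8 — off by 3.20.

K = (0.00, 0.00) ✓; KW at 169.7° ✓; |KW| = 23.20 ✓; ∠KWV = 92.50° ✓; |WV| = 11.90 ✓; ∠WVH = 106.3° ✓; |VH| = 21.50 ✓; ∠(VH, HP) = 90.00° ✓; |HP| = 17.20 ✓; ∠HPN = 46.60° ✓; |PN| = 15.50 ✓; ∠(PN, NL) = 90.00° ✓; |NL| = 22.40 ✓; ∠(NL, LZ) = 90.00° ✓; |LZ| = 28.00 ✗.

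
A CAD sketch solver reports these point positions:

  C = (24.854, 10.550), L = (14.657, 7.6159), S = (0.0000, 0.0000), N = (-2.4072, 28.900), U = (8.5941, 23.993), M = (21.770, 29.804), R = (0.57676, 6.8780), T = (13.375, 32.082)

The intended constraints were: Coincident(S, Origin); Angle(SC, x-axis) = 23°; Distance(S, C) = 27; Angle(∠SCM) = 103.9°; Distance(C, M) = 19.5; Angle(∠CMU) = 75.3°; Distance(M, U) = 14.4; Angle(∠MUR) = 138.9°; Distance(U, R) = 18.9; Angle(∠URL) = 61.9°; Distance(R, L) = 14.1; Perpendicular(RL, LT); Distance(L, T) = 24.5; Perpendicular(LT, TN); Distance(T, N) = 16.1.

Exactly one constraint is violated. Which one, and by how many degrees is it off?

Perpendicular(LT, TN) — off by 8.40°.

S = (0.00, 0.00) ✓; SC at 23.00° ✓; |SC| = 27.00 ✓; ∠SCM = 103.9° ✓; |CM| = 19.50 ✓; ∠CMU = 75.30° ✓; |MU| = 14.40 ✓; ∠MUR = 138.9° ✓; |UR| = 18.90 ✓; ∠URL = 61.90° ✓; |RL| = 14.10 ✓; ∠(RL, LT) = 90.00° ✓; |LT| = 24.50 ✓; ∠(LT, TN) = 98.40° ✗; |TN| = 16.10 ✓.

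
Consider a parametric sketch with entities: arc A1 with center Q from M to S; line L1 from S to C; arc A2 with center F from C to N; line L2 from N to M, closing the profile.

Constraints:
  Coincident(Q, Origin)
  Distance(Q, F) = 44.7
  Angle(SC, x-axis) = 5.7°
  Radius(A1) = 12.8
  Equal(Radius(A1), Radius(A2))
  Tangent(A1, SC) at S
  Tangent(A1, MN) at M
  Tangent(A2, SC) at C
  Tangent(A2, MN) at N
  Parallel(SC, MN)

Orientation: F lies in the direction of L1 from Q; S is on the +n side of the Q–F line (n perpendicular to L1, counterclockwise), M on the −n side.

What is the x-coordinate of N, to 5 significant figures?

45.750

The slot axis is L1's direction at 5.7°, so u = (cos 5.7°, sin 5.7°) = (0.99506, 0.099320) and n = (−sin 5.7°, cos 5.7°) = (-0.099320, 0.99506). Q is at the origin and F lies 44.7 along u from Q, so F = 44.7·u = (44.479, 4.4396). Tangency of A1 to both parallel lines with radius 12.8 puts S and M at Q ± 12.8·n: S = (-1.2713, 12.737), M = (1.2713, -12.737). Equal radii place C and N the same way about F: C = F + 12.8·n = (43.208, 17.176), N = F − 12.8·n = (45.750, -8.2971). So N.x = 45.750.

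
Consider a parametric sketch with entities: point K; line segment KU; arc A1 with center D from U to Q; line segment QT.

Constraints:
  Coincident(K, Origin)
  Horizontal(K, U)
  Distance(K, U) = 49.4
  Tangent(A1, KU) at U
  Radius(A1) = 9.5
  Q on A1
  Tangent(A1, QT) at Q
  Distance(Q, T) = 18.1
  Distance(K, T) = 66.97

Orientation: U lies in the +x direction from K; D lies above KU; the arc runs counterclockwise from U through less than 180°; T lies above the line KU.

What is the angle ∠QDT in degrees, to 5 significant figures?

62.307°

Checks: ∠(DU, UK) = 90.00° ✓; |DQ| = 9.500 ✓; ∠(DQ, QT) = 90.00° ✓; |QT| = 18.10 ✓; |KT| = 66.97 ✓.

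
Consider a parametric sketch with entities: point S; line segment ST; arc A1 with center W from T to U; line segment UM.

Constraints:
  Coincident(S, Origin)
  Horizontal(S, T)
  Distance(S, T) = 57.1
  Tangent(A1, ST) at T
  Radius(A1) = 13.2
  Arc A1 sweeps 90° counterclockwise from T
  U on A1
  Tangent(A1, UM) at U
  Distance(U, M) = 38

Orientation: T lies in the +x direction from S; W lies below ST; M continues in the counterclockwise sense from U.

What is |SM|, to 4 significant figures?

67.44

On A1, T sits at bearing 90° from W; a 90° counterclockwise sweep puts U at bearing 180°, so U = W + 13.2·(cos 180°, sin 180°) = (43.90, -13.20). A1 meets UM tangentially, so WU is at right angles to UM, so UM runs along (−sin 180°, cos 180°); with |UM| = 38.0, M = (43.90, -51.20). Then |SM| = |M − S| = 67.44.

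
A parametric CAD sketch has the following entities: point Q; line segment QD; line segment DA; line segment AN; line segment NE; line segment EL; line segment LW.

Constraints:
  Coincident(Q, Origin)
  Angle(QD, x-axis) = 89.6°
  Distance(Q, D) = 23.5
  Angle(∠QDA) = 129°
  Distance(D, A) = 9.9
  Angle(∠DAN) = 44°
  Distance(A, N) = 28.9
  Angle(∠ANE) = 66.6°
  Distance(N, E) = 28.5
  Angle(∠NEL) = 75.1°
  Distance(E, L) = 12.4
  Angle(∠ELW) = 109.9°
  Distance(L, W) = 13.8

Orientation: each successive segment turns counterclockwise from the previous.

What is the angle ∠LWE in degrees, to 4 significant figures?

32.90°

Q is at the origin; QD runs at 89.6° with length 23.5, so D = (0.1641, 23.50). ∠QDA = 129.0° gives DA at 140.6° from the x-axis; with |DA| = 9.9, A = (-7.486, 29.78). ∠DAN = 44.0° gives AN at -83.40° from the x-axis; with |AN| = 28.9, N = (-4.164, 1.075). ∠ANE = 66.6° gives NE at 30.00° from the x-axis; with |NE| = 28.5, E = (20.52, 15.32). ∠NEL = 75.1° gives EL at 134.9° from the x-axis; with |EL| = 12.4, L = (11.76, 24.11). ∠ELW = 109.9° gives LW at -155.0° from the x-axis; with |LW| = 13.8, W = (-0.7425, 18.28). Then cos ∠LWE = WL·WE / (|WL||WE|), giving 32.90°.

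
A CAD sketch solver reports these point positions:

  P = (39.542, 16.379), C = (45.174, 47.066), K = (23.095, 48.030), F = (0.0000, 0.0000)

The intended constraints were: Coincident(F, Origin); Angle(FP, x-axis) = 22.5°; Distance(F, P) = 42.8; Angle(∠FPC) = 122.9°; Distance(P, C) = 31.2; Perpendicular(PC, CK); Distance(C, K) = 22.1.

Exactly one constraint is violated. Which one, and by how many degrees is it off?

Perpendicular(PC, CK) — off by 7.90°.

F = (0.00, 0.00) ✓; FP at 22.50° ✓; |FP| = 42.80 ✓; ∠FPC = 122.9° ✓; |PC| = 31.20 ✓; ∠(PC, CK) = 97.90° ✗; |CK| = 22.10 ✓.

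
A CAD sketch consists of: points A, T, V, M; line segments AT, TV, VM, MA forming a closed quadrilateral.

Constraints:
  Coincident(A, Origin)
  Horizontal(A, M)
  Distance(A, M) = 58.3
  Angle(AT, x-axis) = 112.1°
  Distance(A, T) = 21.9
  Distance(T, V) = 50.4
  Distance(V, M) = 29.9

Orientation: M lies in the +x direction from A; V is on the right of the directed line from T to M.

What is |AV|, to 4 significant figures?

32.89

Checks: |TV| = 50.40 ✓; |VM| = 29.90 ✓.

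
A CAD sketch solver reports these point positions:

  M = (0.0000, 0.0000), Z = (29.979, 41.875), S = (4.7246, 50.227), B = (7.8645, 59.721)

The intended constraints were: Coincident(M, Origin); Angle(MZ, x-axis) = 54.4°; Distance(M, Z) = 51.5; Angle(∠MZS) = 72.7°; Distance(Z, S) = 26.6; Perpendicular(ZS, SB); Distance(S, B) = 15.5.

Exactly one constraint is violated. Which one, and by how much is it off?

Distance(S, B) = 15.5 — off by 5.50.

M = (0.00, 0.00) ✓; MZ at 54.40° ✓; |MZ| = 51.50 ✓; ∠MZS = 72.70° ✓; |ZS| = 26.60 ✓; ∠(ZS, SB) = 90.00° ✓; |SB| = 10.00 ✗.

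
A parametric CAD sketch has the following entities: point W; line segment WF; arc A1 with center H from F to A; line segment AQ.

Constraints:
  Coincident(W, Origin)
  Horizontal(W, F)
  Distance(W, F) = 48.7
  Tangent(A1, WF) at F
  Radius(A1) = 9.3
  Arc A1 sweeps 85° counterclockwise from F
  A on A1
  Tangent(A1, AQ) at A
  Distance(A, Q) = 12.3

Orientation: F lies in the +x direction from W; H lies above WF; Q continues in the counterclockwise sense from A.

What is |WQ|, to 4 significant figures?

62.57

W is at the origin; WF is horizontal with |WF| = 48.7 and F on the +x side, so F = (48.70, 0.000). Since A1 is tangent to WF there, HF ⟂ WF, so H = F + (0, 9.3) = (48.70, 9.300). On A1, F sits at bearing -90° from H; an 85° counterclockwise sweep puts A at bearing -5°, so A = H + 9.3·(cos -5°, sin -5°) = (57.96, 8.489). Since A1 is tangent to AQ there, HA ⟂ AQ, so AQ runs along (−sin -5°, cos -5°); with |AQ| = 12.3, Q = (59.04, 20.74). Then |WQ| = |Q − W| = 62.57.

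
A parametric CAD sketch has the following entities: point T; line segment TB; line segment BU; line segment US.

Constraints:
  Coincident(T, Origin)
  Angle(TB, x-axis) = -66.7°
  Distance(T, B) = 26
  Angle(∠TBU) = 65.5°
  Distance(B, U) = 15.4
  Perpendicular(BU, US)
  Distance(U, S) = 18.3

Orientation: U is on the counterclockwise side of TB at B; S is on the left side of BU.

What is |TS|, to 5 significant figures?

7.0742

T is at the origin; TB runs at -66.7° with length 26.0, so B = 26.0·(cos -66.7°, sin -66.7°) = (10.284, -23.880). ∠TBU = 65.5°, so BU runs at -66.7° + (180° − 65.5°) = 47.800° from the x-axis; with |BU| = 15.4, U = B + 15.4·(cos 47.800°, sin 47.800°) = (20.629, -12.471). The perpendicularity gives US at right angles to BU; with |US| = 18.3 on the left of BU, S = U + 18.3·(-0.74080, 0.67172) = (7.0720, -0.17873). Then |TS| = |S − T| = 7.0742.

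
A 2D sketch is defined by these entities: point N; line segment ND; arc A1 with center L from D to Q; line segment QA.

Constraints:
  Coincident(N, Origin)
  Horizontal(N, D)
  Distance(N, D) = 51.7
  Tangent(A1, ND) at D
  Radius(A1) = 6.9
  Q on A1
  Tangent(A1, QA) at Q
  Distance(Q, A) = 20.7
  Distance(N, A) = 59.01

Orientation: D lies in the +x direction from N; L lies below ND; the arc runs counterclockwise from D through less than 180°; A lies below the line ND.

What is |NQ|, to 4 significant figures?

46.03

N is at the origin; N and D share the same y with |ND| = 51.7 and D on the +x side, so D = (51.70, 0.000). A1 meets ND tangentially, so LD is at right angles to ND, so L = D + (0, -6.9) = (51.70, -6.900). Since LQ ⟂ QA (tangency), |LA| = √(6.9² + 20.7²) = 21.82 regardless of where Q sits on A1. So A lies on both circle(N, 59.01) and circle(L, 21.82); the below-ND intersection is A = (51.55, -28.72). Q is the foot of the tangent from A: Q = (45.14, -9.037).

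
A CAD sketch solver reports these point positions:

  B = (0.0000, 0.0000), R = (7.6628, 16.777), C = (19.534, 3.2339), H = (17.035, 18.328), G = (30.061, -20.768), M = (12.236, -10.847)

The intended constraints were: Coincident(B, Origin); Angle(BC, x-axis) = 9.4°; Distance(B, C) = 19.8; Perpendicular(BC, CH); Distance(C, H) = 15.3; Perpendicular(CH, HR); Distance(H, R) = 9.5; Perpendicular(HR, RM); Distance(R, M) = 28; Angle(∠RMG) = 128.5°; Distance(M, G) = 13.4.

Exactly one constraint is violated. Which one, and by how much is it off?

Distance(M, G) = 13.4 — off by 7.00.

B = (0.00, 0.00) ✓; BC at 9.400° ✓; |BC| = 19.80 ✓; ∠(BC, CH) = 90.00° ✓; |CH| = 15.30 ✓; ∠(CH, HR) = 90.00° ✓; |HR| = 9.500 ✓; ∠(HR, RM) = 90.00° ✓; |RM| = 28.00 ✓; ∠RMG = 128.5° ✓; |MG| = 20.40 ✗.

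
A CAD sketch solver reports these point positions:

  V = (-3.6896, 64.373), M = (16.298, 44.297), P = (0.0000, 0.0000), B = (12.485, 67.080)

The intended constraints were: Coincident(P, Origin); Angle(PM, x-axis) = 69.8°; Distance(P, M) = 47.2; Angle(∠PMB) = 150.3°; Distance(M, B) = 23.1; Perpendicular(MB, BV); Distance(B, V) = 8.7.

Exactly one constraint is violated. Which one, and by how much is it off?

Distance(B, V) = 8.7 — off by 7.70.

P = (0.00, 0.00) ✓; PM at 69.80° ✓; |PM| = 47.20 ✓; ∠PMB = 150.3° ✓; |MB| = 23.10 ✓; ∠(MB, BV) = 90.00° ✓; |BV| = 16.40 ✗.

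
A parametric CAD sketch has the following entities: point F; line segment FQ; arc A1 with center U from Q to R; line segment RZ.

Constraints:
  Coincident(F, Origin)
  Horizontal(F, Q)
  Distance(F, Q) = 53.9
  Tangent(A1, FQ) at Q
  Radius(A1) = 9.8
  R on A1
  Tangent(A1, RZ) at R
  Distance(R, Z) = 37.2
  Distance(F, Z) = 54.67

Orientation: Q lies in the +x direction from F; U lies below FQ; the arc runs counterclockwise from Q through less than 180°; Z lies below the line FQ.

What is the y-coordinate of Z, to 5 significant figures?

-42.761

Checks: |UQ| = 9.800 ✓; |UR| = 9.800 ✓; ∠(UR, RZ) = 90.00° ✓; |RZ| = 37.20 ✓; |FZ| = 54.67 ✓.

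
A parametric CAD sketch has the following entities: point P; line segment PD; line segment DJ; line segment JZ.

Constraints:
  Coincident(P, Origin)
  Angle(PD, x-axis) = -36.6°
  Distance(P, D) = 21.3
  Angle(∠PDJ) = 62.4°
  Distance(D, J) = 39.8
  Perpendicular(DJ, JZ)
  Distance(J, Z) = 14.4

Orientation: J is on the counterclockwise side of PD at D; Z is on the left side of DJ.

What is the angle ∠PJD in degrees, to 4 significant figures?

32.24°

P is at the origin; PD runs at -36.6° with length 21.3, so D = 21.3·(cos -36.6°, sin -36.6°) = (17.10, -12.70). ∠PDJ = 62.4°, so DJ runs at -36.6° + (180° − 62.4°) = 81.00° from the x-axis; with |DJ| = 39.8, J = D + 39.8·(cos 81.00°, sin 81.00°) = (23.33, 26.61). Then cos ∠PJD = JP·JD / (|JP||JD|), giving 32.24°.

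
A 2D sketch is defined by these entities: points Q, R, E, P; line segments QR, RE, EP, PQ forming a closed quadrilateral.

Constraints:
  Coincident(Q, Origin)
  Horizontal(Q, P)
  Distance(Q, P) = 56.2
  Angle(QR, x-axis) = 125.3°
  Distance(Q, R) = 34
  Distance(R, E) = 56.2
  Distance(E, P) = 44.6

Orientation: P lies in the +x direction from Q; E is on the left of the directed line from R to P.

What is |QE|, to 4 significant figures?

52.93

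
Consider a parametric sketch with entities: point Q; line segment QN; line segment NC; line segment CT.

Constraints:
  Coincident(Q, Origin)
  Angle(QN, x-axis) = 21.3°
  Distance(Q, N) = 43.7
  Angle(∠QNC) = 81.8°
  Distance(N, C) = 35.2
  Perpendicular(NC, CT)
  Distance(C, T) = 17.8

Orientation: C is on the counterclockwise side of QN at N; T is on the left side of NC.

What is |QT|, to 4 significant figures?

38.56

∠QNC = 81.8°, so NC runs at 21.3° + (180° − 81.8°) = 119.5° from the x-axis; with |NC| = 35.2, C = N + 35.2·(cos 119.5°, sin 119.5°) = (23.38, 46.51). NC ⟂ CT; with |CT| = 17.8 on the left of NC, T = C + 17.8·(-0.8704, -0.4924) = (7.889, 37.75). Then |QT| = |T − Q| = 38.56.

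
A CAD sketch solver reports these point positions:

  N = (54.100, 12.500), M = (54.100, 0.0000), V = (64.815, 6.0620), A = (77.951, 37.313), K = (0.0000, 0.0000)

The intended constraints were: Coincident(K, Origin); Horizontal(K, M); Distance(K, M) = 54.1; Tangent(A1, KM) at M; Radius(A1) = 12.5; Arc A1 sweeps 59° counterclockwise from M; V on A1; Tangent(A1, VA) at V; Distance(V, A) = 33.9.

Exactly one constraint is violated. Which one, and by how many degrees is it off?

Tangent(A1, VA) at V — off by 8.20°.

K = (0.00, 0.00) ✓; K.y = 0.00, M.y = 0.00 ✓; |KM| = 54.10 ✓; ∠(NM, MK) = 90.00° ✓; |NM| = 12.50 ✓; bearing(N→V) − bearing(N→M) = 59.00° ✓; |NV| = 12.50 ✓; ∠(NV, VA) = 81.80° ✗; |VA| = 33.90 ✓.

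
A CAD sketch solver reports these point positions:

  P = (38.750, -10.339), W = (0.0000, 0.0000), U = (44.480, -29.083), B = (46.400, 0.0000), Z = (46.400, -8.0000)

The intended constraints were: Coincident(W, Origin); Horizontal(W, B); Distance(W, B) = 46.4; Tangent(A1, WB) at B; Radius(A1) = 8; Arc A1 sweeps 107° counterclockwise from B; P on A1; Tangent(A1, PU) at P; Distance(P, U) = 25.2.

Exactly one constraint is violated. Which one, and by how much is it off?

Distance(P, U) = 25.2 — off by 5.60.

W = (0.00, 0.00) ✓; W.y = 0.00, B.y = 0.00 ✓; |WB| = 46.40 ✓; ∠(ZB, BW) = 90.00° ✓; |ZB| = 8.000 ✓; bearing(Z→P) − bearing(Z→B) = 107.0° ✓; |ZP| = 8.000 ✓; ∠(ZP, PU) = 90.00° ✓; |PU| = 19.60 ✗.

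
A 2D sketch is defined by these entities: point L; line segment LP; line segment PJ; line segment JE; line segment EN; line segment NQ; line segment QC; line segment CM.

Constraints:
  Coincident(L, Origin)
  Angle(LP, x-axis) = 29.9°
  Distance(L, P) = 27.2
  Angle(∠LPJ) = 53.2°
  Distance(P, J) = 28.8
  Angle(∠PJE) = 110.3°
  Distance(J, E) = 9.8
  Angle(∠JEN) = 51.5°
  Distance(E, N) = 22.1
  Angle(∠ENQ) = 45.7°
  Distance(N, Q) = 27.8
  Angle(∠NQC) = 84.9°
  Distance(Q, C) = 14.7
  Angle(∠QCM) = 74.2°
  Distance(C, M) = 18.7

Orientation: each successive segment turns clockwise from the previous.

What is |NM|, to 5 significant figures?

12.040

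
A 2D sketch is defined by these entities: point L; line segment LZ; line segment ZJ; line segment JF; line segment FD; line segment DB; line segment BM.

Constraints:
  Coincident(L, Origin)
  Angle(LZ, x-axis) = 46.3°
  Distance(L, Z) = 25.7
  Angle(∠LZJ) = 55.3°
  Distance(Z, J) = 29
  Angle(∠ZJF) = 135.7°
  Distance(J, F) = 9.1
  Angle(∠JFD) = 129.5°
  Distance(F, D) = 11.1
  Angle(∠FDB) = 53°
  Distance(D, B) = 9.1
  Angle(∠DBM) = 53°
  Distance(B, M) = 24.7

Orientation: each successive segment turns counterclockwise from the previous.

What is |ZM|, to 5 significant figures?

52.441

L is at the origin; LZ runs at 46.3° with length 25.7, so Z = (17.756, 18.580). ∠LZJ = 55.3° gives ZJ at 171.00° from the x-axis; with |ZJ| = 29.0, J = (-10.887, 23.117). ∠ZJF = 135.7° gives JF at -144.70° from the x-axis; with |JF| = 9.1, F = (-18.314, 17.858). ∠JFD = 129.5° gives FD at -94.200° from the x-axis; with |FD| = 11.1, D = (-19.127, 6.7882). ∠FDB = 53.0° gives DB at 32.800° from the x-axis; with |DB| = 9.1, B = (-11.478, 11.718). ∠DBM = 53.0° gives BM at 159.80° from the x-axis; with |BM| = 24.7, M = (-34.659, 20.247). Then |ZM| = |M − Z| = 52.441.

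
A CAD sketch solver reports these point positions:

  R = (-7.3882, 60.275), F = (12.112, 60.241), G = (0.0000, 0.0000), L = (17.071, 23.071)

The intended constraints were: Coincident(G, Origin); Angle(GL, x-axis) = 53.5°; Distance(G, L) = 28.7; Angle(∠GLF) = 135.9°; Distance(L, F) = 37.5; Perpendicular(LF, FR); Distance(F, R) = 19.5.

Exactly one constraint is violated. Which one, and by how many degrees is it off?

Perpendicular(LF, FR) — off by 7.70°.

G = (0.00, 0.00) ✓; GL at 53.50° ✓; |GL| = 28.70 ✓; ∠GLF = 135.9° ✓; |LF| = 37.50 ✓; ∠(LF, FR) = 82.30° ✗; |FR| = 19.50 ✓.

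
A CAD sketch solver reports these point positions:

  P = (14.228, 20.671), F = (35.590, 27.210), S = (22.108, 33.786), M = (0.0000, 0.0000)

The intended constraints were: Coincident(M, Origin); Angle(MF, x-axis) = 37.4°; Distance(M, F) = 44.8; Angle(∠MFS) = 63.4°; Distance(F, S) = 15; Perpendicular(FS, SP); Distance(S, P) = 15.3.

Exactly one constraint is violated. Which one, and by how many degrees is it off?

Perpendicular(FS, SP) — off by 5.00°.

M = (0.00, 0.00) ✓; MF at 37.40° ✓; |MF| = 44.80 ✓; ∠MFS = 63.40° ✓; |FS| = 15.00 ✓; ∠(FS, SP) = 85.00° ✗; |SP| = 15.30 ✓.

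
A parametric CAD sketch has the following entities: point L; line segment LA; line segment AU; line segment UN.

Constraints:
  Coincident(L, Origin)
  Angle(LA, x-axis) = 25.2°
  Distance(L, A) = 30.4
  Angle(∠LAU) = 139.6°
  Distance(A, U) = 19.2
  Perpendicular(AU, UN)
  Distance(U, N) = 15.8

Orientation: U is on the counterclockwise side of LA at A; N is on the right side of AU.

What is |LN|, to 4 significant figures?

55.26

∠LAU = 139.6°, so AU runs at 25.2° + (180° − 139.6°) = 65.60° from the x-axis; with |AU| = 19.2, U = A + 19.2·(cos 65.60°, sin 65.60°) = (35.44, 30.43). AU is perpendicular to UN; with |UN| = 15.8 on the right of AU, N = U + 15.8·(0.9107, -0.4131) = (49.83, 23.90). Then |LN| = |N − L| = 55.26.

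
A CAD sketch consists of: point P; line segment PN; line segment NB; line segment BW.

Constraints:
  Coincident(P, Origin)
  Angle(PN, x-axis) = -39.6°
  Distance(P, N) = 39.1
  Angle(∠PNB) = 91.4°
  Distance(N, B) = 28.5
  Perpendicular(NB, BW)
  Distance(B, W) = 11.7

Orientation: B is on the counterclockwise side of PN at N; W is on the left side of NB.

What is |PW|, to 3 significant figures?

40.2

P is at the origin; PN runs at -39.6° with length 39.1, so N = 39.1·(cos -39.6°, sin -39.6°) = (30.1, -24.9). ∠PNB = 91.4°, so NB runs at -39.6° + (180° − 91.4°) = 49.0° from the x-axis; with |NB| = 28.5, B = N + 28.5·(cos 49.0°, sin 49.0°) = (48.8, -3.41). The perpendicularity gives BW at right angles to NB; with |BW| = 11.7 on the left of NB, W = B + 11.7·(-0.755, 0.656) = (40.0, 4.26). Then |PW| = |W − P| = 40.2.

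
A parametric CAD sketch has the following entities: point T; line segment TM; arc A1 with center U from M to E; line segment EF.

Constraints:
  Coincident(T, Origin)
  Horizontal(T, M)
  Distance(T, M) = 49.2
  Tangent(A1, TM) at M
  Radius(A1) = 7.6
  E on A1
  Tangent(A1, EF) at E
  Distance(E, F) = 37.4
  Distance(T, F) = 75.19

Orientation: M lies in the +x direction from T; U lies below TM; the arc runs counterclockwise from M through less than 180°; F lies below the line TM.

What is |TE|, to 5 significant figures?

44.079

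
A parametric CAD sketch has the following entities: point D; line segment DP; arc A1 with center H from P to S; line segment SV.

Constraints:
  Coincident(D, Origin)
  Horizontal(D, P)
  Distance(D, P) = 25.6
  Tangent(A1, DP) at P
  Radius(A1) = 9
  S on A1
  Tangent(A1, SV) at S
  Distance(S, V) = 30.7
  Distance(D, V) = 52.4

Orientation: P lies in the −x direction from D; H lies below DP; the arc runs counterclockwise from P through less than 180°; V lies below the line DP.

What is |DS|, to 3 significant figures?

35.8

D is at the origin; DP is horizontal with |DP| = 25.6 and P on the −x side, so P = (-25.6, 0.00). Since A1 is tangent to DP there, HP ⟂ DP, so H = P + (0, -9) = (-25.6, -9.00). Since HS ⟂ SV (tangency), |HV| = √(9.0² + 30.7²) = 32.0 regardless of where S sits on A1. So V lies on both circle(D, 52.4) and circle(H, 32.0); the below-DP intersection is V = (-34.0, -39.9). S is the foot of the tangent from V: S = (-34.6, -9.17).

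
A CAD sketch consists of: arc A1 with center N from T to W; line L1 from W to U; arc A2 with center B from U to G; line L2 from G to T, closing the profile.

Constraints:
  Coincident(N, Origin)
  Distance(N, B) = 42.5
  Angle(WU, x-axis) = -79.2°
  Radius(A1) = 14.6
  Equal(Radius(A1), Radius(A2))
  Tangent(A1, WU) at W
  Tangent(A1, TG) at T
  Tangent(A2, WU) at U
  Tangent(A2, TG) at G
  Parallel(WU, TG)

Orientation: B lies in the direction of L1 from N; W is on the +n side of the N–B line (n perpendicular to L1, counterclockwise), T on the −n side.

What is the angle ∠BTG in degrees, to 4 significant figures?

18.96°

The slot axis is L1's direction at -79.2°, so u = (cos -79.2°, sin -79.2°) = (0.1874, -0.9823) and n = (−sin -79.2°, cos -79.2°) = (0.9823, 0.1874). N is at the origin and B lies 42.5 along u from N, so B = 42.5·u = (7.964, -41.75). Tangency of A1 to both parallel lines with radius 14.6 puts W and T at N ± 14.6·n: W = (14.34, 2.736), T = (-14.34, -2.736). Equal radii place U and G the same way about B: U = B + 14.6·n = (22.31, -39.01), G = B − 14.6·n = (-6.378, -44.48). Then cos ∠BTG = TB·TG / (|TB||TG|), giving 18.96°.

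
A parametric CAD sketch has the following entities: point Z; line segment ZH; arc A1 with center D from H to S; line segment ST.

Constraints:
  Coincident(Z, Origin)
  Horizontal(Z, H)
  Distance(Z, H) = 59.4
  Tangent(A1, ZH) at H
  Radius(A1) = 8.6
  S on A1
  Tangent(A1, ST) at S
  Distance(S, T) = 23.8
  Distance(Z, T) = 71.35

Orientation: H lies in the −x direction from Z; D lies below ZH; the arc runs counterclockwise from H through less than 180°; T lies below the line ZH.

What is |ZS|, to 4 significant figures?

68.60

Checks: ∠(DH, HZ) = 90.00° ✓; |DS| = 8.600 ✓; ∠(DS, ST) = 90.00° ✓; |ST| = 23.80 ✓; |ZT| = 71.35 ✓.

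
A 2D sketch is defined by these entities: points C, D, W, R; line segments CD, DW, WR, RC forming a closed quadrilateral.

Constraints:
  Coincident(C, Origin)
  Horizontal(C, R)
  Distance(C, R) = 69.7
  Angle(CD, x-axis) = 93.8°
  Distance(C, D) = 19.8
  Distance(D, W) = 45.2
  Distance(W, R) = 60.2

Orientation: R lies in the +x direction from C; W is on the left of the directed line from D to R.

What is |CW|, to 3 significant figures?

58.9

C is at the origin; CR is horizontal with |CR| = 69.7 and R in +x, so R = (69.7, 0). CD runs at 93.8° with |CD| = 19.8, so D = (-1.31, 19.8). W is determined by |DW| = 45.2 and |WR| = 60.2 together: it lies at the intersection of circle(D, 45.2) and circle(R, 60.2). With |DR| = 73.7, the foot of the radical line on DR is 26.1 from D and the perpendicular offset is √(45.2² − 26.1²) = 36.9. Taking the left-of-DR solution: W = (33.7, 48.3).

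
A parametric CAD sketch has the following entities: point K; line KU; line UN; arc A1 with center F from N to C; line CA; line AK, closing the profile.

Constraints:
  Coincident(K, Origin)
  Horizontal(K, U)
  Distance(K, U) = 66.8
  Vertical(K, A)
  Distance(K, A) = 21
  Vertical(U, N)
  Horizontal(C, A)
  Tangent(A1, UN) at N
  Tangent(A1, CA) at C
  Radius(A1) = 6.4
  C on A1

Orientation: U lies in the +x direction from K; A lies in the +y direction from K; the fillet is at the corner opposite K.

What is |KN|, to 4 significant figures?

68.38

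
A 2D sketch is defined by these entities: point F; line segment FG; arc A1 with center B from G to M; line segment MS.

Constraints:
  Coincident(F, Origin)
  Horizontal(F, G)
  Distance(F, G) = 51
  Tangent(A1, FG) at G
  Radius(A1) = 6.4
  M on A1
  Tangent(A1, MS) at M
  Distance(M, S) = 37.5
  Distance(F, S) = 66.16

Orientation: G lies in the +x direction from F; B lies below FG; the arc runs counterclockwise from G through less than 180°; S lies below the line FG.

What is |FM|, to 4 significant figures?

45.21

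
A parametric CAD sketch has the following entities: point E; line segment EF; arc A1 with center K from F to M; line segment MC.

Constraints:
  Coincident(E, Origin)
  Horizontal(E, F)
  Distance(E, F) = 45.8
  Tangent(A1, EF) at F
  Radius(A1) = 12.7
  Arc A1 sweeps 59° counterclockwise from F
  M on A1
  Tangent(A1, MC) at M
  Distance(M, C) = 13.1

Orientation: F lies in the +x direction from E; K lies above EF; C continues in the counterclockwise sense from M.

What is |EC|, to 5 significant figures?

65.773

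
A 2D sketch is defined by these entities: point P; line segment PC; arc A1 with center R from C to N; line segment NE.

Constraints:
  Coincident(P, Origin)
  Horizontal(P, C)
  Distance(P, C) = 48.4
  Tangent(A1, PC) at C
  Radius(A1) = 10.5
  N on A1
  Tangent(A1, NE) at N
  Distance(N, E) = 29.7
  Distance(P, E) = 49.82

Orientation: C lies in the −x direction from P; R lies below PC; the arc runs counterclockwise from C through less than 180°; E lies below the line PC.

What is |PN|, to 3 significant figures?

58.2

Checks: |RN| = 10.50 ✓; ∠(RN, NE) = 90.00° ✓; |NE| = 29.70 ✓; |PE| = 49.82 ✓.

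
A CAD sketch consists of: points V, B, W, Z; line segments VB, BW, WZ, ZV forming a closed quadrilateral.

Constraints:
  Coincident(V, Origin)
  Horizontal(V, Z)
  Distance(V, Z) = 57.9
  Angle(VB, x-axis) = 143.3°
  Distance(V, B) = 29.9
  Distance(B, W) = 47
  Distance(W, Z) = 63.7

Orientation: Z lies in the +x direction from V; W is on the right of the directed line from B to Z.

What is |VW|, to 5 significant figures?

23.379

V is at the origin; V and Z share the same y with |VZ| = 57.9 and Z in +x, so Z = (57.9, 0). VB runs at 143.3° with |VB| = 29.9, so B = (-23.973, 17.869). W is determined by |BW| = 47.0 and |WZ| = 63.7 together: it lies at the intersection of circle(B, 47.0) and circle(Z, 63.7). With |BZ| = 83.800, the foot of the radical line on BZ is 30.870 from B and the perpendicular offset is √(47.0² − 30.870²) = 35.441. Taking the right-of-BZ solution: W = (-1.3703, -23.339).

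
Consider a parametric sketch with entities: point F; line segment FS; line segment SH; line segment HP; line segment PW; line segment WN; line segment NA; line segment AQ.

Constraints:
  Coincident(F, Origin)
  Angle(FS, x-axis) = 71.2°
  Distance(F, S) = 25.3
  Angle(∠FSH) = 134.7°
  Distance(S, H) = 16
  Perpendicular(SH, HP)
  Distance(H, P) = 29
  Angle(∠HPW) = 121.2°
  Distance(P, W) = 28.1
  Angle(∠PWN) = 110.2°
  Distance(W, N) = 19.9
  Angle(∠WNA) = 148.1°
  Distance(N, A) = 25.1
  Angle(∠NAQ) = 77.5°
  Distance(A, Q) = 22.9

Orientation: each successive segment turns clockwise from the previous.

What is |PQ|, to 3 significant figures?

35.0

∠WNA = 148.1° gives NA at 135° from the x-axis; with |NA| = 25.1, A = (-17.3, 3.26). ∠NAQ = 77.5° gives AQ at 32.9° from the x-axis; with |AQ| = 22.9, Q = (1.89, 15.7). Then |PQ| = |Q − P| = 35.0.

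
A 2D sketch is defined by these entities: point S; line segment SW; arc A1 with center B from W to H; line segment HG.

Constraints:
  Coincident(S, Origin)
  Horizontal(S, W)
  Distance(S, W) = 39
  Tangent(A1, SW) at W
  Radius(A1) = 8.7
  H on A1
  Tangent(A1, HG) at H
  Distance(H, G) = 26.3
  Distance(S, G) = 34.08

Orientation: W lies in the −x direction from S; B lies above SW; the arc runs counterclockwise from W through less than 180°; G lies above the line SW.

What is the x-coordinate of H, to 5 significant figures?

-31.260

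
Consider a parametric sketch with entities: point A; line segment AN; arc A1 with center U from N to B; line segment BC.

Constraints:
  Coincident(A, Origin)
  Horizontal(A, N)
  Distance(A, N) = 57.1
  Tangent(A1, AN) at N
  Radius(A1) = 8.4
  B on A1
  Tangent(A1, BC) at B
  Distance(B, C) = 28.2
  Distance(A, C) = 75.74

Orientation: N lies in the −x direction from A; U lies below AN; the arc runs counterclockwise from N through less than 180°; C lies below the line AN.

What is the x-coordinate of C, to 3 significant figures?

-66.5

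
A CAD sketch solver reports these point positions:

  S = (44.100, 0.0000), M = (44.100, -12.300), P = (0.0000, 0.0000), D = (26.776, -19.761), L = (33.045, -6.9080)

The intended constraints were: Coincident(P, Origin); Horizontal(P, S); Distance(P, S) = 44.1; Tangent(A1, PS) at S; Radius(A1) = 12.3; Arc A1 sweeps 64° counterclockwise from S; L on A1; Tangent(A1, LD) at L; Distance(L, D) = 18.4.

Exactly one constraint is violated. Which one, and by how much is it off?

Distance(L, D) = 18.4 — off by 4.10.

P = (0.00, 0.00) ✓; P.y = 0.00, S.y = 0.00 ✓; |PS| = 44.10 ✓; ∠(MS, SP) = 90.00° ✓; |MS| = 12.30 ✓; bearing(M→L) − bearing(M→S) = 64.00° ✓; |ML| = 12.30 ✓; ∠(ML, LD) = 90.00° ✓; |LD| = 14.30 ✗.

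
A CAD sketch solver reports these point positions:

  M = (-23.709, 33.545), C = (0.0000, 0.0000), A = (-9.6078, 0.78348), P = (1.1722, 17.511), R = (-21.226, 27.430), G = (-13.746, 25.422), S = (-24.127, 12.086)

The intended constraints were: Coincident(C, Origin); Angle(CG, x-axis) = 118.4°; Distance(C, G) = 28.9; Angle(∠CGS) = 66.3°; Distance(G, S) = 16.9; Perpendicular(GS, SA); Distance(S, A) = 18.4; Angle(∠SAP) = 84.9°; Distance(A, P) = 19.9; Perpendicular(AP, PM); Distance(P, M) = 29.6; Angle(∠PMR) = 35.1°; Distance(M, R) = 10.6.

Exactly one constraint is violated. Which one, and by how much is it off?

Distance(M, R) = 10.6 — off by 4.00.

C = (0.00, 0.00) ✓; CG at 118.4° ✓; |CG| = 28.90 ✓; ∠CGS = 66.30° ✓; |GS| = 16.90 ✓; ∠(GS, SA) = 90.00° ✓; |SA| = 18.40 ✓; ∠SAP = 84.90° ✓; |AP| = 19.90 ✓; ∠(AP, PM) = 90.00° ✓; |PM| = 29.60 ✓; ∠PMR = 35.10° ✓; |MR| = 6.600 ✗.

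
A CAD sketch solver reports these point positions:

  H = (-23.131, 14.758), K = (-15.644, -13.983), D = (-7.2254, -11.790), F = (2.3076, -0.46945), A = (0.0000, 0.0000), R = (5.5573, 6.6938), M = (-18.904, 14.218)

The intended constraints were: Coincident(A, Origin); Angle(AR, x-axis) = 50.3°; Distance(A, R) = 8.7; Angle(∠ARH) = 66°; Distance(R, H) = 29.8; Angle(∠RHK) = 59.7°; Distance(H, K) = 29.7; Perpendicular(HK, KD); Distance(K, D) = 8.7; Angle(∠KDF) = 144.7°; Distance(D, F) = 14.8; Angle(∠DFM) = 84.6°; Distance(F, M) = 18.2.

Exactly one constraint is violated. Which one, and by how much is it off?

Distance(F, M) = 18.2 — off by 7.60.

A = (0.00, 0.00) ✓; AR at 50.30° ✓; |AR| = 8.700 ✓; ∠ARH = 66.00° ✓; |RH| = 29.80 ✓; ∠RHK = 59.70° ✓; |HK| = 29.70 ✓; ∠(HK, KD) = 90.00° ✓; |KD| = 8.700 ✓; ∠KDF = 144.7° ✓; |DF| = 14.80 ✓; ∠DFM = 84.60° ✓; |FM| = 25.80 ✗.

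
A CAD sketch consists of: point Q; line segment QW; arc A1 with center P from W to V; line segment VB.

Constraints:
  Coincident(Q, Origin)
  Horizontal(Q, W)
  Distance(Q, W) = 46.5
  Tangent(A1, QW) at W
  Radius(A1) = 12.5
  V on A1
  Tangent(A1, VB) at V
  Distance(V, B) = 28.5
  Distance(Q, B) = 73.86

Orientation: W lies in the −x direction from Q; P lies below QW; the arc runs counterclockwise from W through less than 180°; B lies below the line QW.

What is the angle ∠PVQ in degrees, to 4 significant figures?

18.05°

Checks: |PV| = 12.50 ✓; ∠(PV, VB) = 90.00° ✓; |VB| = 28.50 ✓; |QB| = 73.86 ✓.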